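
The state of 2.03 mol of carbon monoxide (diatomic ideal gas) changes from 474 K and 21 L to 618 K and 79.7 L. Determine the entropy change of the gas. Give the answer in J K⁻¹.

ΔS = 33.7 J/K

Entropy is a state function: ΔS = nC_V ln(T₂/T₁) + nR ln(V₂/V₁), with C_V = 5R/2 = 20.79 J mol⁻¹ K⁻¹ for a diatomic ideal gas.
ΔS = 2.03 × [20.79 × ln(618/474) + 8.314 × ln(79.7/21)] = 33.7 J/K.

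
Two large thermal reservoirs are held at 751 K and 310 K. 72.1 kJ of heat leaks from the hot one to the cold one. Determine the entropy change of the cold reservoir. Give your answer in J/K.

ΔS_cold = 233 J/K

The cold reservoir gains heat Q, so ΔS_cold = +Q/T_C = 72100/310 = 233 J/K.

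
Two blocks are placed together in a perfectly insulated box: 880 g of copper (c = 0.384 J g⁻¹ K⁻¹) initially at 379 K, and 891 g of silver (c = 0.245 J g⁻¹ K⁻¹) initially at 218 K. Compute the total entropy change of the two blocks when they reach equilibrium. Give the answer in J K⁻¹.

Energy balance: T_f = (m₁c₁T₁ + m₂c₂T₂)/(m₁c₁ + m₂c₂) = 315.81 K.
ΔS₁ = m₁c₁ ln(T_f/T₁) = 337.92 × ln(315.81/379) = -61.63 J/K.
ΔS₂ = m₂c₂ ln(T_f/T₂) = 218.295 × ln(315.81/218) = 80.91 J/K.
ΔS_total = -61.63 + 80.91 = 19.3 J/K.

ΔS_total = 19.3 J/K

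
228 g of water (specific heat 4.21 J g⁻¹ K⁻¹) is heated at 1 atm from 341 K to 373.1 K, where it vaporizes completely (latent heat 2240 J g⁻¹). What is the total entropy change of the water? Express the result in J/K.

Warming step: ΔS₁ = m c ln(T_tr/T_i) = 228 × 4.21 × ln(373.1/341) = 86.35 J/K.
Phase change: ΔS₂ = +mL/T_tr = 228 × 2240 / 373.1 = 1369 J/K.
ΔS_total = (86.35) + (1369) = 1460 J/K.

ΔS = 1460 J/K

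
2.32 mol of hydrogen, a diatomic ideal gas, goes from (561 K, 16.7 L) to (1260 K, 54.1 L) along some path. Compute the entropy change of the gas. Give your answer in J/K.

ΔS = 61.7 J/K

Entropy is a state function: ΔS = nC_V ln(T₂/T₁) + nR ln(V₂/V₁), with C_V = 5R/2 = 20.79 J mol⁻¹ K⁻¹ for a diatomic ideal gas.
ΔS = 2.32 × [20.79 × ln(1260/561) + 8.314 × ln(54.1/16.7)] = 61.7 J/K.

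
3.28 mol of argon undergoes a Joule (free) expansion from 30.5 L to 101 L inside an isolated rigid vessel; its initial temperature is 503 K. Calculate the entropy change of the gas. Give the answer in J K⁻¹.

No heat is exchanged and no work is done, so the ideal-gas temperature stays constant.
Entropy is a state function; using a reversible isothermal path, ΔS_gas = nR ln(V₂/V₁) = 3.28 × 8.314 × ln(101/30.5) = 32.7 J/K.

ΔS_gas = 32.7 J/K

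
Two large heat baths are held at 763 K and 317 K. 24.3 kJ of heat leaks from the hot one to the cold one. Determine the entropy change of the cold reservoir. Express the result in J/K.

ΔS_cold = 76.7 J/K

The cold reservoir gains heat Q, so ΔS_cold = +Q/T_C = 24300/317 = 76.7 J/K.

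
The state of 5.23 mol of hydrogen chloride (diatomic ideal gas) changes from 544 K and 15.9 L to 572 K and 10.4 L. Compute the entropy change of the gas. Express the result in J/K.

ΔS = -13 J/K

Entropy is a state function: ΔS = nC_V ln(T₂/T₁) + nR ln(V₂/V₁), with C_V = 5R/2 = 20.79 J mol⁻¹ K⁻¹ for a diatomic ideal gas.
ΔS = 5.23 × [20.79 × ln(572/544) + 8.314 × ln(10.4/15.9)] = -13 J/K.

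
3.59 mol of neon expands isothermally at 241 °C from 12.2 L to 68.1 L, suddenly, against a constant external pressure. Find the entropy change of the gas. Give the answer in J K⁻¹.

ΔS_gas = 51.3 J/K

Entropy is a state function, so ΔS_gas depends only on the end states.
For an isothermal ideal gas ΔS_gas = nR ln(V₂/V₁) = 3.59 × 8.314 × ln(68.1/12.2) = 51.3 J/K.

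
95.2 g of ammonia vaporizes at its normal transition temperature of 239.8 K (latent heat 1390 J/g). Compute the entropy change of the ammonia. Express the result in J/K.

Heat absorbed by the substance: Q = mL = 95.2 × 1390 = 132328 J.
At constant T, ΔS = Q_rev/T = 132328 / 239.8 = 552 J/K.

ΔS = 552 J/K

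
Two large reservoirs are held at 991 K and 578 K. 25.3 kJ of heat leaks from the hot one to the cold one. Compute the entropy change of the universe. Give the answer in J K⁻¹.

ΔS_total = 18.2 J/K

ΔS_hot = −Q/T_H = −25300/991 = -25.53 J/K and ΔS_cold = +Q/T_C = 25300/578 = 43.77 J/K.
ΔS_total = -25.53 + 43.77 = 18.2 J/K, positive as the second law requires.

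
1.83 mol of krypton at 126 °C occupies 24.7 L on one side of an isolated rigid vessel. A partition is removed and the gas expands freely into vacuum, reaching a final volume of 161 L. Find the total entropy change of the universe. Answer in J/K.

ΔS_universe = 28.5 J/K

For an ideal gas in free expansion Q = 0 and W = 0, so T is unchanged.
Entropy is a state function; using a reversible isothermal path, ΔS_gas = nR ln(V₂/V₁) = 1.83 × 8.314 × ln(161/24.7) = 28.5 J/K.
The insulated surroundings exchange no heat, so ΔS_surr = 0 and ΔS_universe = ΔS_gas.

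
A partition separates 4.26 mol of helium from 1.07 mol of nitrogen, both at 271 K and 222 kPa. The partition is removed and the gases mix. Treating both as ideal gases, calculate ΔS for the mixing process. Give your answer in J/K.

ΔS_mix = 22.2 J/K

Mole fractions: x_A = 4.26/5.33 = 0.799, x_B = 0.201.
ΔS_mix = −R(n_A ln x_A + n_B ln x_B) = −8.314 × (4.26 ln 0.799 + 1.07 ln 0.201) = 22.2 J/K.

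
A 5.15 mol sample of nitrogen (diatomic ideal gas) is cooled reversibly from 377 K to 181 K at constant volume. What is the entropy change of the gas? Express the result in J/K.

At constant volume, ΔS = nC_V ln(T₂/T₁) with C_V = 5R/2 = 20.79 J mol⁻¹ K⁻¹.
ΔS = 5.15 × 20.79 × ln(181/377) = -78.5 J/K.

ΔS = -78.5 J/K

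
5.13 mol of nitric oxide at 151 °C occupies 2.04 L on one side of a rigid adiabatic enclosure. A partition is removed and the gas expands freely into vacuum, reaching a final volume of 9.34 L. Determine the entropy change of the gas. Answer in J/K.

ΔS_gas = 64.9 J/K

No heat is exchanged and no work is done, so the ideal-gas temperature stays constant.
Entropy is a state function; using a reversible isothermal path, ΔS_gas = nR ln(V₂/V₁) = 5.13 × 8.314 × ln(9.34/2.04) = 64.9 J/K.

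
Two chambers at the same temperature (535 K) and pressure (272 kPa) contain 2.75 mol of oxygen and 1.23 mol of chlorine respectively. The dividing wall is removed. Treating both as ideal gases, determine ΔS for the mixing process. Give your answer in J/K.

Mole fractions: x_A = 2.75/3.98 = 0.691, x_B = 0.309.
ΔS_mix = −R(n_A ln x_A + n_B ln x_B) = −8.314 × (2.75 ln 0.691 + 1.23 ln 0.309) = 20.5 J/K.

ΔS_mix = 20.5 J/K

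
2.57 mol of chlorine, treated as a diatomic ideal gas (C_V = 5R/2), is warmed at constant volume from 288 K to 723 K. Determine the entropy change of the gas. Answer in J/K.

At constant volume, ΔS = nC_V ln(T₂/T₁) with C_V = 5R/2 = 20.79 J mol⁻¹ K⁻¹.
ΔS = 2.57 × 20.79 × ln(723/288) = 49.2 J/K.

ΔS = 49.2 J/K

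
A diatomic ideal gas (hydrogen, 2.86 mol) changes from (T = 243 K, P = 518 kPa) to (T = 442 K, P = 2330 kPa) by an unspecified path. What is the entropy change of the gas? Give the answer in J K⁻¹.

ΔS = 14 J/K

ΔS = nC_p ln(T₂/T₁) − nR ln(P₂/P₁), with C_p = 7R/2 = 29.1 J mol⁻¹ K⁻¹ for a diatomic ideal gas.
ΔS = 2.86 × [29.1 × ln(442/243) − 8.314 × ln(2330/518)] = 14 J/K.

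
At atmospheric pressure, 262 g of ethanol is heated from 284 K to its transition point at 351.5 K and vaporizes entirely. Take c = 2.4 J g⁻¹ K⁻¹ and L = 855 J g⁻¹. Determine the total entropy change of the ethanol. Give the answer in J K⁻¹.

ΔS = 771 J/K

Warming step: ΔS₁ = m c ln(T_tr/T_i) = 262 × 2.4 × ln(351.5/284) = 134.1 J/K.
Phase change: ΔS₂ = +mL/T_tr = 262 × 855 / 351.5 = 637.3 J/K.
ΔS_total = (134.1) + (637.3) = 771 J/K.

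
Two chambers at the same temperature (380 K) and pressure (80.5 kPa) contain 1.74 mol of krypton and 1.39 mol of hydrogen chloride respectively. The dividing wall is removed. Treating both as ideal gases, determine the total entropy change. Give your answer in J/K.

Mole fractions: x_A = 1.74/3.13 = 0.556, x_B = 0.444.
ΔS_mix = −R(n_A ln x_A + n_B ln x_B) = −8.314 × (1.74 ln 0.556 + 1.39 ln 0.444) = 17.9 J/K.

ΔS_mix = 17.9 J/K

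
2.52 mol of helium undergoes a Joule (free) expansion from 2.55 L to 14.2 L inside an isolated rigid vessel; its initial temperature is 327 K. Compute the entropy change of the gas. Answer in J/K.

ΔS_gas = 36 J/K

No heat is exchanged and no work is done, so the ideal-gas temperature stays constant.
Entropy is a state function; using a reversible isothermal path, ΔS_gas = nR ln(V₂/V₁) = 2.52 × 8.314 × ln(14.2/2.55) = 36 J/K.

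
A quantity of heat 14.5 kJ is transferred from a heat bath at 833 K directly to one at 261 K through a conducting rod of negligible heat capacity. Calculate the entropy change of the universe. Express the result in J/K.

ΔS_total = 38.1 J/K

ΔS_hot = −Q/T_H = −14500/833 = -17.407 J/K and ΔS_cold = +Q/T_C = 14500/261 = 55.556 J/K.
ΔS_total = -17.407 + 55.556 = 38.1 J/K, positive as the second law requires.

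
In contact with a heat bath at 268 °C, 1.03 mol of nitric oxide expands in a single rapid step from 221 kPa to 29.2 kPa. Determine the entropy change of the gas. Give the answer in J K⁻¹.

Entropy is a state function, so ΔS_gas depends only on the end states.
For an isothermal ideal gas ΔS_gas = nR ln(P₁/P₂) = 1.03 × 8.314 × ln(221/29.2) = 17.3 J/K.

ΔS_gas = 17.3 J/K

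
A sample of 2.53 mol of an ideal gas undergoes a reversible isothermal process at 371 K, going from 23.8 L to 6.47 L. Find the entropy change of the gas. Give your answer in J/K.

ΔS_gas = -27.4 J/K

For an isothermal ideal gas ΔS_gas = nR ln(V₂/V₁) = 2.53 × 8.314 × ln(6.47/23.8) = -27.4 J/K.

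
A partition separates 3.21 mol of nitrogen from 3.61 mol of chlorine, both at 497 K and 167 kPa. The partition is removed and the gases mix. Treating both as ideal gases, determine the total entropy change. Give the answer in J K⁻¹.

Mole fractions: x_A = 3.21/6.82 = 0.471, x_B = 0.529.
ΔS_mix = −R(n_A ln x_A + n_B ln x_B) = −8.314 × (3.21 ln 0.471 + 3.61 ln 0.529) = 39.2 J/K.

ΔS_mix = 39.2 J/K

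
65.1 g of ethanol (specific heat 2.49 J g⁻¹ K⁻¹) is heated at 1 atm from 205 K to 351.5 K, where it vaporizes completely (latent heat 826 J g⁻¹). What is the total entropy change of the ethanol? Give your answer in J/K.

ΔS = 240 J/K

Warming step: ΔS₁ = m c ln(T_tr/T_i) = 65.1 × 2.49 × ln(351.5/205) = 87.4 J/K.
Phase change: ΔS₂ = +mL/T_tr = 65.1 × 826 / 351.5 = 153 J/K.
ΔS_total = (87.4) + (153) = 240 J/K.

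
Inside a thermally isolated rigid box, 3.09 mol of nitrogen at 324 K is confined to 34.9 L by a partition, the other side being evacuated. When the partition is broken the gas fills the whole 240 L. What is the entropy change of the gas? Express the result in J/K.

ΔS_gas = 49.5 J/K

No heat is exchanged and no work is done, so the ideal-gas temperature stays constant.
Entropy is a state function; using a reversible isothermal path, ΔS_gas = nR ln(V₂/V₁) = 3.09 × 8.314 × ln(240/34.9) = 49.5 J/K.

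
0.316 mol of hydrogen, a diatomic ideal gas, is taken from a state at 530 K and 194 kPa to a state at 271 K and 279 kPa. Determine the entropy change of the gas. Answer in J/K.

ΔS = -7.12 J/K

ΔS = nC_p ln(T₂/T₁) − nR ln(P₂/P₁), with C_p = 7R/2 = 29.1 J mol⁻¹ K⁻¹ for a diatomic ideal gas.
ΔS = 0.316 × [29.1 × ln(271/530) − 8.314 × ln(279/194)] = -7.12 J/K.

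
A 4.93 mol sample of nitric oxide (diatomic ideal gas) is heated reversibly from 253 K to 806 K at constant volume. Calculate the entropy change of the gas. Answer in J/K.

At constant volume, ΔS = nC_V ln(T₂/T₁) with C_V = 5R/2 = 20.79 J mol⁻¹ K⁻¹.
ΔS = 4.93 × 20.79 × ln(806/253) = 119 J/K.

ΔS = 119 J/K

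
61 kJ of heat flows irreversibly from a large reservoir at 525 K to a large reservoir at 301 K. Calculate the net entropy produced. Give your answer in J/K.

ΔS_hot = −Q/T_H = −61000/525 = -116.2 J/K and ΔS_cold = +Q/T_C = 61000/301 = 202.7 J/K.
ΔS_total = -116.2 + 202.7 = 86.5 J/K, positive as the second law requires.

ΔS_total = 86.5 J/K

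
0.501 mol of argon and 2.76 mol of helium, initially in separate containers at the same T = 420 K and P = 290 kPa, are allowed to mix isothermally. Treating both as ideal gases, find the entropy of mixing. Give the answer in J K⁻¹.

Mole fractions: x_A = 0.501/3.26 = 0.154, x_B = 0.846.
ΔS_mix = −R(n_A ln x_A + n_B ln x_B) = −8.314 × (0.501 ln 0.154 + 2.76 ln 0.846) = 11.6 J/K.

ΔS_mix = 11.6 J/K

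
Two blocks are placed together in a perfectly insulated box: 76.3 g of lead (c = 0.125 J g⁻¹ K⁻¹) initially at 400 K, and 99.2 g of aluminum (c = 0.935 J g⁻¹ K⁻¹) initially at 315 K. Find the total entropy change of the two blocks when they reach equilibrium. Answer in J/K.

ΔS_total = 0.263 J/K

Energy balance: T_f = (m₁c₁T₁ + m₂c₂T₂)/(m₁c₁ + m₂c₂) = 322.93 K.
ΔS₁ = m₁c₁ ln(T_f/T₁) = 9.5375 × ln(322.93/400) = -2.0414 J/K.
ΔS₂ = m₂c₂ ln(T_f/T₂) = 92.752 × ln(322.93/315) = 2.3048 J/K.
ΔS_total = -2.0414 + 2.3048 = 0.263 J/K.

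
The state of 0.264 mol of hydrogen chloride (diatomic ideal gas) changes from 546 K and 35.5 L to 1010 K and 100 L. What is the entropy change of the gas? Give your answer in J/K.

Entropy is a state function: ΔS = nC_V ln(T₂/T₁) + nR ln(V₂/V₁), with C_V = 5R/2 = 20.79 J mol⁻¹ K⁻¹ for a diatomic ideal gas.
ΔS = 0.264 × [20.79 × ln(1010/546) + 8.314 × ln(100/35.5)] = 5.65 J/K.

ΔS = 5.65 J/K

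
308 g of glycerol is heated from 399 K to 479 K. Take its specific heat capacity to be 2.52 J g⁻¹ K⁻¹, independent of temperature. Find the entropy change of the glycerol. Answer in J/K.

ΔS = 142 J/K

ΔS = ∫dQ_rev/T = m c ln(T₂/T₁) = 308 × 2.52 × ln(479/399) = 142 J/K.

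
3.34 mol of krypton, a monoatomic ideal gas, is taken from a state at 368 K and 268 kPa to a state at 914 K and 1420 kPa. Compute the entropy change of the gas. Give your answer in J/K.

ΔS = 16.9 J/K

ΔS = nC_p ln(T₂/T₁) − nR ln(P₂/P₁), with C_p = 5R/2 = 20.79 J mol⁻¹ K⁻¹ for a monoatomic ideal gas.
ΔS = 3.34 × [20.79 × ln(914/368) − 8.314 × ln(1420/268)] = 16.9 J/K.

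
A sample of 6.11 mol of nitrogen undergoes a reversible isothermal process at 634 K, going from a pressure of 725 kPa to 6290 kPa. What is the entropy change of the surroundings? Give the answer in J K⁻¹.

ΔS_surr = 110 J/K

For an isothermal ideal gas ΔS_gas = nR ln(P₁/P₂) = 6.11 × 8.314 × ln(725/6290) = -110 J/K.
The process is reversible, so ΔS_surr = −ΔS_gas = 110 J/K and ΔS_universe = 0.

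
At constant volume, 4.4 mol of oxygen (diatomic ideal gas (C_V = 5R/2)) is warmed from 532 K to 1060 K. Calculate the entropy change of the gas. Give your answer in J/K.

At constant volume, ΔS = nC_V ln(T₂/T₁) with C_V = 5R/2 = 20.79 J mol⁻¹ K⁻¹.
ΔS = 4.4 × 20.79 × ln(1060/532) = 63 J/K.

ΔS = 63 J/K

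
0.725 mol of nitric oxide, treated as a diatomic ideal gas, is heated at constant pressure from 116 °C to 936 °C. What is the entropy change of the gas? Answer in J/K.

In kelvin: T₁ = 389.15 K, T₂ = 1209.15 K. At constant pressure, ΔS = nC_p ln(T₂/T₁) with C_p = 7R/2 = 29.1 J mol⁻¹ K⁻¹.
ΔS = 0.725 × 29.1 × ln(1209.15/389.15) = 23.9 J/K.

ΔS = 23.9 J/K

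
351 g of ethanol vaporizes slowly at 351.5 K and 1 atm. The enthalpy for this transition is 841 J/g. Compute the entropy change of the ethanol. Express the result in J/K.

Heat absorbed by the substance: Q = mL = 351 × 841 = 295191 J.
At constant T, ΔS = Q_rev/T = 295191 / 351.5 = 840 J/K.

ΔS = 840 J/K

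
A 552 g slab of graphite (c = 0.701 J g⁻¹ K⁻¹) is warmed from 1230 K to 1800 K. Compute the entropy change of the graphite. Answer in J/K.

ΔS = ∫dQ_rev/T = m c ln(T₂/T₁) = 552 × 0.701 × ln(1800/1230) = 147 J/K.

ΔS = 147 J/K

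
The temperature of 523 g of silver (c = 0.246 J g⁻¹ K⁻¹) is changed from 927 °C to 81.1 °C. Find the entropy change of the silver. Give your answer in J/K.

ΔS = -157 J/K

In kelvin: T₁ = 1200.15 K, T₂ = 354.25 K. ΔS = ∫dQ_rev/T = m c ln(T₂/T₁) = 523 × 0.246 × ln(354.25/1200.15) = -157 J/K.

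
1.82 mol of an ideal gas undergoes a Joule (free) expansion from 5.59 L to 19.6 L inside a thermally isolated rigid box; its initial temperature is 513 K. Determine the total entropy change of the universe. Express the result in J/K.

No heat is exchanged and no work is done, so the ideal-gas temperature stays constant.
Entropy is a state function; using a reversible isothermal path, ΔS_gas = nR ln(V₂/V₁) = 1.82 × 8.314 × ln(19.6/5.59) = 19 J/K.
The insulated surroundings exchange no heat, so ΔS_surr = 0 and ΔS_universe = ΔS_gas.

ΔS_universe = 19 J/K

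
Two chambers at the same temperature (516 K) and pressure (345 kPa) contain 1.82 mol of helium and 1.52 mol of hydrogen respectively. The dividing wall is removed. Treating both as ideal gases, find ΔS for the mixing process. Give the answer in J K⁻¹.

ΔS_mix = 19.1 J/K

Mole fractions: x_A = 1.82/3.34 = 0.545, x_B = 0.455.
ΔS_mix = −R(n_A ln x_A + n_B ln x_B) = −8.314 × (1.82 ln 0.545 + 1.52 ln 0.455) = 19.1 J/K.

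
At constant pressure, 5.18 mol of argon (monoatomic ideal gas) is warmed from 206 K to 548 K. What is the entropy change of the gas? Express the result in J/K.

ΔS = 105 J/K

At constant pressure, ΔS = nC_p ln(T₂/T₁) with C_p = 5R/2 = 20.79 J mol⁻¹ K⁻¹.
ΔS = 5.18 × 20.79 × ln(548/206) = 105 J/K.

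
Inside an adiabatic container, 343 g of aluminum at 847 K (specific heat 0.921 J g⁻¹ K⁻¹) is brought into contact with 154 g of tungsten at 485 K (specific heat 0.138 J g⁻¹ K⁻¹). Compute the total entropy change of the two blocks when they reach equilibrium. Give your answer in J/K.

Energy balance: T_f = (m₁c₁T₁ + m₂c₂T₂)/(m₁c₁ + m₂c₂) = 824.18 K.
ΔS₁ = m₁c₁ ln(T_f/T₁) = 315.903 × ln(824.18/847) = -8.627 J/K.
ΔS₂ = m₂c₂ ln(T_f/T₂) = 21.252 × ln(824.18/485) = 11.27 J/K.
ΔS_total = -8.627 + 11.27 = 2.64 J/K.

ΔS_total = 2.64 J/K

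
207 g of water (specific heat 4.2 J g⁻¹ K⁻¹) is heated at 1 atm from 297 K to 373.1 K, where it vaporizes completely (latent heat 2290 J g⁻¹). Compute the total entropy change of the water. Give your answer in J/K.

Warming step: ΔS₁ = m c ln(T_tr/T_i) = 207 × 4.2 × ln(373.1/297) = 198.3 J/K.
Phase change: ΔS₂ = +mL/T_tr = 207 × 2290 / 373.1 = 1271 J/K.
ΔS_total = (198.3) + (1271) = 1470 J/K.

ΔS = 1470 J/K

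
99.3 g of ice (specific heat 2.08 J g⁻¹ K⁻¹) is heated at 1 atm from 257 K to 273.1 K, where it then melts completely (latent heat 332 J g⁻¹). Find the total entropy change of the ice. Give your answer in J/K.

Warming step: ΔS₁ = m c ln(T_tr/T_i) = 99.3 × 2.08 × ln(273.1/257) = 12.55 J/K.
Phase change: ΔS₂ = +mL/T_tr = 99.3 × 332 / 273.1 = 120.7 J/K.
ΔS_total = (12.55) + (120.7) = 133 J/K.

ΔS = 133 J/K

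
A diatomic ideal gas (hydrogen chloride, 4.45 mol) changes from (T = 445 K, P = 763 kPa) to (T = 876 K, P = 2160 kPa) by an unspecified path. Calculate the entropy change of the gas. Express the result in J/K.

ΔS = nC_p ln(T₂/T₁) − nR ln(P₂/P₁), with C_p = 7R/2 = 29.1 J mol⁻¹ K⁻¹ for a diatomic ideal gas.
ΔS = 4.45 × [29.1 × ln(876/445) − 8.314 × ln(2160/763)] = 49.2 J/K.

ΔS = 49.2 J/K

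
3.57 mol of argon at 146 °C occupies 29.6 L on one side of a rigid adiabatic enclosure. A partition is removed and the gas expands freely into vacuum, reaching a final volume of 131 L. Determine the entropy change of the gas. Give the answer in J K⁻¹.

ΔS_gas = 44.1 J/K

For an ideal gas in free expansion Q = 0 and W = 0, so T is unchanged.
Entropy is a state function; using a reversible isothermal path, ΔS_gas = nR ln(V₂/V₁) = 3.57 × 8.314 × ln(131/29.6) = 44.1 J/K.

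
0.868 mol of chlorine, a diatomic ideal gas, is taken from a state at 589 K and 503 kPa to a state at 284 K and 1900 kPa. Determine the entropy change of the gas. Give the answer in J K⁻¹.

ΔS = nC_p ln(T₂/T₁) − nR ln(P₂/P₁), with C_p = 7R/2 = 29.1 J mol⁻¹ K⁻¹ for a diatomic ideal gas.
ΔS = 0.868 × [29.1 × ln(284/589) − 8.314 × ln(1900/503)] = -28 J/K.

ΔS = -28 J/K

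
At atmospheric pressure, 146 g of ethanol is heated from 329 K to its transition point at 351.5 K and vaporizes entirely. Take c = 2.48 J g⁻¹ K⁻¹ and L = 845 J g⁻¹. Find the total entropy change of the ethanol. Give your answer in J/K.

Warming step: ΔS₁ = m c ln(T_tr/T_i) = 146 × 2.48 × ln(351.5/329) = 23.95 J/K.
Phase change: ΔS₂ = +mL/T_tr = 146 × 845 / 351.5 = 351 J/K.
ΔS_total = (23.95) + (351) = 375 J/K.

ΔS = 375 J/K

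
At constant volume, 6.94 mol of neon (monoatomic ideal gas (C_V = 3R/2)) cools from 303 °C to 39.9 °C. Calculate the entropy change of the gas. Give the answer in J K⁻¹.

ΔS = -52.8 J/K

In kelvin: T₁ = 576.15 K, T₂ = 313.05 K. At constant volume, ΔS = nC_V ln(T₂/T₁) with C_V = 3R/2 = 12.47 J mol⁻¹ K⁻¹.
ΔS = 6.94 × 12.47 × ln(313.05/576.15) = -52.8 J/K.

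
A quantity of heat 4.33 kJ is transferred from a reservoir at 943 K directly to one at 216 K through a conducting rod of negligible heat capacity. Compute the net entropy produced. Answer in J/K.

ΔS_total = 15.5 J/K

ΔS_hot = −Q/T_H = −4330/943 = -4.592 J/K and ΔS_cold = +Q/T_C = 4330/216 = 20.05 J/K.
ΔS_total = -4.592 + 20.05 = 15.5 J/K, positive as the second law requires.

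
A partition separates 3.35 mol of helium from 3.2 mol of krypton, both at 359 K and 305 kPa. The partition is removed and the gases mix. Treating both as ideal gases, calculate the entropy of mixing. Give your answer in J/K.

Mole fractions: x_A = 3.35/6.55 = 0.511, x_B = 0.489.
ΔS_mix = −R(n_A ln x_A + n_B ln x_B) = −8.314 × (3.35 ln 0.511 + 3.2 ln 0.489) = 37.7 J/K.

ΔS_mix = 37.7 J/K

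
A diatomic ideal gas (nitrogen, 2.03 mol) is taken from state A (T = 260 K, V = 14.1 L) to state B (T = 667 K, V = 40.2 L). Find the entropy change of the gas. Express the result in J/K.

ΔS = 57.4 J/K

Entropy is a state function: ΔS = nC_V ln(T₂/T₁) + nR ln(V₂/V₁), with C_V = 5R/2 = 20.79 J mol⁻¹ K⁻¹ for a diatomic ideal gas.
ΔS = 2.03 × [20.79 × ln(667/260) + 8.314 × ln(40.2/14.1)] = 57.4 J/K.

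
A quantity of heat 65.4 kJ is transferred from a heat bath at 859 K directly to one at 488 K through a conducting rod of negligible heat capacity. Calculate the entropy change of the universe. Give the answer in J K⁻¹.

ΔS_total = 57.9 J/K

ΔS_hot = −Q/T_H = −65400/859 = -76.14 J/K and ΔS_cold = +Q/T_C = 65400/488 = 134 J/K.
ΔS_total = -76.14 + 134 = 57.9 J/K, positive as the second law requires.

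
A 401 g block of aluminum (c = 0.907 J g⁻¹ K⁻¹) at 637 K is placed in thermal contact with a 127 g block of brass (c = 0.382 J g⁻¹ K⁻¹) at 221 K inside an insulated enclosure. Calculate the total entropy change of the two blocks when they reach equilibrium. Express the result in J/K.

Energy balance: T_f = (m₁c₁T₁ + m₂c₂T₂)/(m₁c₁ + m₂c₂) = 588.04 K.
ΔS₁ = m₁c₁ ln(T_f/T₁) = 363.707 × ln(588.04/637) = -29.09 J/K.
ΔS₂ = m₂c₂ ln(T_f/T₂) = 48.514 × ln(588.04/221) = 47.48 J/K.
ΔS_total = -29.09 + 47.48 = 18.4 J/K.

ΔS_total = 18.4 J/K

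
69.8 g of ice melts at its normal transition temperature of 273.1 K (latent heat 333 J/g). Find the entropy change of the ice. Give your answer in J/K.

Heat absorbed by the substance: Q = mL = 69.8 × 333 = 23243.4 J.
At constant T, ΔS = Q_rev/T = 23243.4 / 273.1 = 85.1 J/K.

ΔS = 85.1 J/K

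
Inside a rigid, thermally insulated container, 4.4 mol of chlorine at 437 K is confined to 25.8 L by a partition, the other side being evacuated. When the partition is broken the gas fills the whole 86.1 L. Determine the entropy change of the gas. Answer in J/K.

No heat is exchanged and no work is done, so the ideal-gas temperature stays constant.
Entropy is a state function; using a reversible isothermal path, ΔS_gas = nR ln(V₂/V₁) = 4.4 × 8.314 × ln(86.1/25.8) = 44.1 J/K.

ΔS_gas = 44.1 J/K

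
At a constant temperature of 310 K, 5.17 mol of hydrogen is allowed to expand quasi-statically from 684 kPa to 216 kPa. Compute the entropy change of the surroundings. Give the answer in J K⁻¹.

ΔS_surr = -49.5 J/K

For an isothermal ideal gas ΔS_gas = nR ln(P₁/P₂) = 5.17 × 8.314 × ln(684/216) = 49.5 J/K.
The process is reversible, so ΔS_surr = −ΔS_gas = -49.5 J/K and ΔS_universe = 0.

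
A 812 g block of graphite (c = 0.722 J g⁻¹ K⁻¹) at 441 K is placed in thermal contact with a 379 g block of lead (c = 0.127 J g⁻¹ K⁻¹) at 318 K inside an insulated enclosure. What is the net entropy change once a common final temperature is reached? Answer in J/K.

ΔS_total = 2.17 J/K

Energy balance: T_f = (m₁c₁T₁ + m₂c₂T₂)/(m₁c₁ + m₂c₂) = 431.67 K.
ΔS₁ = m₁c₁ ln(T_f/T₁) = 586.264 × ln(431.67/441) = -12.54 J/K.
ΔS₂ = m₂c₂ ln(T_f/T₂) = 48.133 × ln(431.67/318) = 14.71 J/K.
ΔS_total = -12.54 + 14.71 = 2.17 J/K.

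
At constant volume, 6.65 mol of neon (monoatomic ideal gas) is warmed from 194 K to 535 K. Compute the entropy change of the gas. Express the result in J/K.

ΔS = 84.1 J/K

At constant volume, ΔS = nC_V ln(T₂/T₁) with C_V = 3R/2 = 12.47 J mol⁻¹ K⁻¹.
ΔS = 6.65 × 12.47 × ln(535/194) = 84.1 J/K.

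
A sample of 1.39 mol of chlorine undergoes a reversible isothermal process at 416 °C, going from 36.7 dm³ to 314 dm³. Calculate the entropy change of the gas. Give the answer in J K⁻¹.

For an isothermal ideal gas ΔS_gas = nR ln(V₂/V₁) = 1.39 × 8.314 × ln(314/36.7) = 24.8 J/K.

ΔS_gas = 24.8 J/K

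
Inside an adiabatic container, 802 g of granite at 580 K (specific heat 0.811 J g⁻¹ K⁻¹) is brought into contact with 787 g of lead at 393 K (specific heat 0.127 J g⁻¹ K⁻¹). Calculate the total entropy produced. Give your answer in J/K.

ΔS_total = 5.96 J/K

Energy balance: T_f = (m₁c₁T₁ + m₂c₂T₂)/(m₁c₁ + m₂c₂) = 555.09 K.
ΔS₁ = m₁c₁ ln(T_f/T₁) = 650.422 × ln(555.09/580) = -28.55 J/K.
ΔS₂ = m₂c₂ ln(T_f/T₂) = 99.949 × ln(555.09/393) = 34.51 J/K.
ΔS_total = -28.55 + 34.51 = 5.96 J/K.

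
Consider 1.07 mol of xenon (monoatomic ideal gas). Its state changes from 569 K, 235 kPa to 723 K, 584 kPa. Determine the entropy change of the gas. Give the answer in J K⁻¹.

ΔS = nC_p ln(T₂/T₁) − nR ln(P₂/P₁), with C_p = 5R/2 = 20.79 J mol⁻¹ K⁻¹ for a monoatomic ideal gas.
ΔS = 1.07 × [20.79 × ln(723/569) − 8.314 × ln(584/235)] = -2.77 J/K.

ΔS = -2.77 J/K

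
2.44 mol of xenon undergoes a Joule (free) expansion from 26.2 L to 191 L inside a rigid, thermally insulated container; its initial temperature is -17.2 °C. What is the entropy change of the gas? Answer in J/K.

No heat is exchanged and no work is done, so the ideal-gas temperature stays constant.
Entropy is a state function; using a reversible isothermal path, ΔS_gas = nR ln(V₂/V₁) = 2.44 × 8.314 × ln(191/26.2) = 40.3 J/K.

ΔS_gas = 40.3 J/K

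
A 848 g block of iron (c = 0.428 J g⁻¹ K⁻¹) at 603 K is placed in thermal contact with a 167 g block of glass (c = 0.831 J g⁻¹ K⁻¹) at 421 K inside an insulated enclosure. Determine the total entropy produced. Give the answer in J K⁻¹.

Energy balance: T_f = (m₁c₁T₁ + m₂c₂T₂)/(m₁c₁ + m₂c₂) = 552.66 K.
ΔS₁ = m₁c₁ ln(T_f/T₁) = 362.944 × ln(552.66/603) = -31.64 J/K.
ΔS₂ = m₂c₂ ln(T_f/T₂) = 138.777 × ln(552.66/421) = 37.76 J/K.
ΔS_total = -31.64 + 37.76 = 6.12 J/K.

ΔS_total = 6.12 J/K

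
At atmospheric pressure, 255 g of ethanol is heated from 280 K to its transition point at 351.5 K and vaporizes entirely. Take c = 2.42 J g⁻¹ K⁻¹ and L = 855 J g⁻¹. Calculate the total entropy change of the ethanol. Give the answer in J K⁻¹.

Warming step: ΔS₁ = m c ln(T_tr/T_i) = 255 × 2.42 × ln(351.5/280) = 140.3 J/K.
Phase change: ΔS₂ = +mL/T_tr = 255 × 855 / 351.5 = 620.3 J/K.
ΔS_total = (140.3) + (620.3) = 761 J/K.

ΔS = 761 J/K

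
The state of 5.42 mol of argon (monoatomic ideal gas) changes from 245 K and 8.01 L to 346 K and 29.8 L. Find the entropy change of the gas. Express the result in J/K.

Entropy is a state function: ΔS = nC_V ln(T₂/T₁) + nR ln(V₂/V₁), with C_V = 3R/2 = 12.47 J mol⁻¹ K⁻¹ for a monoatomic ideal gas.
ΔS = 5.42 × [12.47 × ln(346/245) + 8.314 × ln(29.8/8.01)] = 82.5 J/K.

ΔS = 82.5 J/K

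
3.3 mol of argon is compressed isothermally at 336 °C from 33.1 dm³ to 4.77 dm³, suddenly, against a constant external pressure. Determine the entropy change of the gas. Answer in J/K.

ΔS_gas = -53.1 J/K

Entropy is a state function, so ΔS_gas depends only on the end states.
For an isothermal ideal gas ΔS_gas = nR ln(V₂/V₁) = 3.3 × 8.314 × ln(4.77/33.1) = -53.1 J/K.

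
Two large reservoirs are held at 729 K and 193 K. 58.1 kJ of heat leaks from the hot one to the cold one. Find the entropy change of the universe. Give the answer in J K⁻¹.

ΔS_hot = −Q/T_H = −58100/729 = -79.7 J/K and ΔS_cold = +Q/T_C = 58100/193 = 301 J/K.
ΔS_total = -79.7 + 301 = 221 J/K, positive as the second law requires.

ΔS_total = 221 J/K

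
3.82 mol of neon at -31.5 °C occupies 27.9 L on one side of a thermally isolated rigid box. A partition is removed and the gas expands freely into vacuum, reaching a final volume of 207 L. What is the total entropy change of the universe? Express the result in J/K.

No heat is exchanged and no work is done, so the ideal-gas temperature stays constant.
Entropy is a state function; using a reversible isothermal path, ΔS_gas = nR ln(V₂/V₁) = 3.82 × 8.314 × ln(207/27.9) = 63.6 J/K.
The insulated surroundings exchange no heat, so ΔS_surr = 0 and ΔS_universe = ΔS_gas.

ΔS_universe = 63.6 J/K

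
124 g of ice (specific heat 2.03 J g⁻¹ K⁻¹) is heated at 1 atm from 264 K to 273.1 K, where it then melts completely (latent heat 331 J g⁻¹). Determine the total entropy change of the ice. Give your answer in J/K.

ΔS = 159 J/K

Warming step: ΔS₁ = m c ln(T_tr/T_i) = 124 × 2.03 × ln(273.1/264) = 8.531 J/K.
Phase change: ΔS₂ = +mL/T_tr = 124 × 331 / 273.1 = 150.3 J/K.
ΔS_total = (8.531) + (150.3) = 159 J/K.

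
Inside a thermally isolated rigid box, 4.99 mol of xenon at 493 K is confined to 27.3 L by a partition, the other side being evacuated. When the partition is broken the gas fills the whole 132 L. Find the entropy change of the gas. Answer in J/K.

For an ideal gas in free expansion Q = 0 and W = 0, so T is unchanged.
Entropy is a state function; using a reversible isothermal path, ΔS_gas = nR ln(V₂/V₁) = 4.99 × 8.314 × ln(132/27.3) = 65.4 J/K.

ΔS_gas = 65.4 J/K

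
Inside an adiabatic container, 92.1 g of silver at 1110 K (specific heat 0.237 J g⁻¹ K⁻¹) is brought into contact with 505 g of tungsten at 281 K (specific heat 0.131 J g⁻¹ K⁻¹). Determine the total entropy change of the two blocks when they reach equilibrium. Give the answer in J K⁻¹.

ΔS_total = 18.3 J/K

Energy balance: T_f = (m₁c₁T₁ + m₂c₂T₂)/(m₁c₁ + m₂c₂) = 486.67 K.
ΔS₁ = m₁c₁ ln(T_f/T₁) = 21.8277 × ln(486.67/1110) = -18 J/K.
ΔS₂ = m₂c₂ ln(T_f/T₂) = 66.155 × ln(486.67/281) = 36.33 J/K.
ΔS_total = -18 + 36.33 = 18.3 J/K.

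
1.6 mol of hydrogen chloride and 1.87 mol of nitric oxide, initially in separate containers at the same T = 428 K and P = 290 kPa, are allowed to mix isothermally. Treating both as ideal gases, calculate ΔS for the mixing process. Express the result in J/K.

ΔS_mix = 19.9 J/K

Mole fractions: x_A = 1.6/3.47 = 0.461, x_B = 0.539.
ΔS_mix = −R(n_A ln x_A + n_B ln x_B) = −8.314 × (1.6 ln 0.461 + 1.87 ln 0.539) = 19.9 J/K.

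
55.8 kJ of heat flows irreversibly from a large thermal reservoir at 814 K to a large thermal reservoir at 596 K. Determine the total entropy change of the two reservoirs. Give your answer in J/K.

ΔS_total = 25.1 J/K

ΔS_hot = −Q/T_H = −55800/814 = -68.55 J/K and ΔS_cold = +Q/T_C = 55800/596 = 93.62 J/K.
ΔS_total = -68.55 + 93.62 = 25.1 J/K, positive as the second law requires.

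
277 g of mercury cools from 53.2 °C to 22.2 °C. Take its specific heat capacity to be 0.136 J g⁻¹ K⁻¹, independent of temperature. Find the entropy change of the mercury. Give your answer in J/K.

ΔS = -3.76 J/K

In kelvin: T₁ = 326.35 K, T₂ = 295.35 K. ΔS = ∫dQ_rev/T = m c ln(T₂/T₁) = 277 × 0.136 × ln(295.35/326.35) = -3.76 J/K.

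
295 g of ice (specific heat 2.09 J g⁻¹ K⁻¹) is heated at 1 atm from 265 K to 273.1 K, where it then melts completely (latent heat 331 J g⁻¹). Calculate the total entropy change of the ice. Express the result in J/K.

ΔS = 376 J/K

Warming step: ΔS₁ = m c ln(T_tr/T_i) = 295 × 2.09 × ln(273.1/265) = 18.56 J/K.
Phase change: ΔS₂ = +mL/T_tr = 295 × 331 / 273.1 = 357.5 J/K.
ΔS_total = (18.56) + (357.5) = 376 J/K.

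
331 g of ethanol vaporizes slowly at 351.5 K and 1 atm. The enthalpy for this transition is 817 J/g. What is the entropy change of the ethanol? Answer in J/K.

Heat absorbed by the substance: Q = mL = 331 × 817 = 270427 J.
At constant T, ΔS = Q_rev/T = 270427 / 351.5 = 769 J/K.

ΔS = 769 J/K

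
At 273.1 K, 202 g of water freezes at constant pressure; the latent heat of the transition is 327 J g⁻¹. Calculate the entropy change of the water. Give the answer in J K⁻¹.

Heat released by the substance: Q = −mL = −202 × 327 = −66054 J.
At constant T, ΔS = Q_rev/T = −66054 / 273.1 = -242 J/K.

ΔS = -242 J/K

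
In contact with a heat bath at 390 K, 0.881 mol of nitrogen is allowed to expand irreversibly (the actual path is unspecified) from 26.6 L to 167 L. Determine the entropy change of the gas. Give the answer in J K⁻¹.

ΔS_gas = 13.5 J/K

Entropy is a state function, so ΔS_gas depends only on the end states.
For an isothermal ideal gas ΔS_gas = nR ln(V₂/V₁) = 0.881 × 8.314 × ln(167/26.6) = 13.5 J/K.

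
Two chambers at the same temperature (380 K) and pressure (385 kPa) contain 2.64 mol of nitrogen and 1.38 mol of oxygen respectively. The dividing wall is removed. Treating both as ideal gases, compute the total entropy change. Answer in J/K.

ΔS_mix = 21.5 J/K

Mole fractions: x_A = 2.64/4.02 = 0.657, x_B = 0.343.
ΔS_mix = −R(n_A ln x_A + n_B ln x_B) = −8.314 × (2.64 ln 0.657 + 1.38 ln 0.343) = 21.5 J/K.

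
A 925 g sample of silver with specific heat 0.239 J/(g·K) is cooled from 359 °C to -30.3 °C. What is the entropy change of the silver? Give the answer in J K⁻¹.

ΔS = -211 J/K

In kelvin: T₁ = 632.15 K, T₂ = 242.85 K. ΔS = ∫dQ_rev/T = m c ln(T₂/T₁) = 925 × 0.239 × ln(242.85/632.15) = -211 J/K.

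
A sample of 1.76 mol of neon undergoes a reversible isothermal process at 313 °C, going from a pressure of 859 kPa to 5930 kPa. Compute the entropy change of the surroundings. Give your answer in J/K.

ΔS_surr = 28.3 J/K

For an isothermal ideal gas ΔS_gas = nR ln(P₁/P₂) = 1.76 × 8.314 × ln(859/5930) = -28.3 J/K.
The process is reversible, so ΔS_surr = −ΔS_gas = 28.3 J/K and ΔS_universe = 0.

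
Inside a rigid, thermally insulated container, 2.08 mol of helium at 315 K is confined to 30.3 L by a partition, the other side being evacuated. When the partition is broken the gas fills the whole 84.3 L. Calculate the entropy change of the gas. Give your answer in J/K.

ΔS_gas = 17.7 J/K

No heat is exchanged and no work is done, so the ideal-gas temperature stays constant.
Entropy is a state function; using a reversible isothermal path, ΔS_gas = nR ln(V₂/V₁) = 2.08 × 8.314 × ln(84.3/30.3) = 17.7 J/K.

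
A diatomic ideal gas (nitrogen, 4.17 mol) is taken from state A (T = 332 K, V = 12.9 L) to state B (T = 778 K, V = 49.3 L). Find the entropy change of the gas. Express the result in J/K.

ΔS = 120 J/K

Entropy is a state function: ΔS = nC_V ln(T₂/T₁) + nR ln(V₂/V₁), with C_V = 5R/2 = 20.79 J mol⁻¹ K⁻¹ for a diatomic ideal gas.
ΔS = 4.17 × [20.79 × ln(778/332) + 8.314 × ln(49.3/12.9)] = 120 J/K.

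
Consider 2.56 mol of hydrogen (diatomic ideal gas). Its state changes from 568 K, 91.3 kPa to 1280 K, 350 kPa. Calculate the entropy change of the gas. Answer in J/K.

ΔS = nC_p ln(T₂/T₁) − nR ln(P₂/P₁), with C_p = 7R/2 = 29.1 J mol⁻¹ K⁻¹ for a diatomic ideal gas.
ΔS = 2.56 × [29.1 × ln(1280/568) − 8.314 × ln(350/91.3)] = 31.9 J/K.

ΔS = 31.9 J/K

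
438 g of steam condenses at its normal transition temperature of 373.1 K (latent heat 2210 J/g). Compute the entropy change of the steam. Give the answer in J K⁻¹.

ΔS = -2590 J/K

Heat released by the substance: Q = −mL = −438 × 2210 = −967980 J.
At constant T, ΔS = Q_rev/T = −967980 / 373.1 = -2590 J/K.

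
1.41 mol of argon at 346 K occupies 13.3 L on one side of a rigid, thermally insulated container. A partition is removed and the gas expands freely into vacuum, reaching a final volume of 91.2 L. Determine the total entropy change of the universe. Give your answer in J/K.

For an ideal gas in free expansion Q = 0 and W = 0, so T is unchanged.
Entropy is a state function; using a reversible isothermal path, ΔS_gas = nR ln(V₂/V₁) = 1.41 × 8.314 × ln(91.2/13.3) = 22.6 J/K.
The insulated surroundings exchange no heat, so ΔS_surr = 0 and ΔS_universe = ΔS_gas.

ΔS_universe = 22.6 J/K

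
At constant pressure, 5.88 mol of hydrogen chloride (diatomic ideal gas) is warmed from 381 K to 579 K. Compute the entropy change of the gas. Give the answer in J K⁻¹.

At constant pressure, ΔS = nC_p ln(T₂/T₁) with C_p = 7R/2 = 29.1 J mol⁻¹ K⁻¹.
ΔS = 5.88 × 29.1 × ln(579/381) = 71.6 J/K.

ΔS = 71.6 J/K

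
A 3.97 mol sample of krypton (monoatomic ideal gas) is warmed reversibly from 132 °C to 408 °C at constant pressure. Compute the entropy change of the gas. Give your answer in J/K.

ΔS = 42.9 J/K

In kelvin: T₁ = 405.15 K, T₂ = 681.15 K. At constant pressure, ΔS = nC_p ln(T₂/T₁) with C_p = 5R/2 = 20.79 J mol⁻¹ K⁻¹.
ΔS = 3.97 × 20.79 × ln(681.15/405.15) = 42.9 J/K.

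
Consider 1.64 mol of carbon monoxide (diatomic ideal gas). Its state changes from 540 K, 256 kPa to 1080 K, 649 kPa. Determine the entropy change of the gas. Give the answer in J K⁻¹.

ΔS = 20.4 J/K

ΔS = nC_p ln(T₂/T₁) − nR ln(P₂/P₁), with C_p = 7R/2 = 29.1 J mol⁻¹ K⁻¹ for a diatomic ideal gas.
ΔS = 1.64 × [29.1 × ln(1080/540) − 8.314 × ln(649/256)] = 20.4 J/K.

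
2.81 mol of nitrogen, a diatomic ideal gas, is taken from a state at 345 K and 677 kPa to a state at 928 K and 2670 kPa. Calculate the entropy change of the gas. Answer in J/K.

ΔS = nC_p ln(T₂/T₁) − nR ln(P₂/P₁), with C_p = 7R/2 = 29.1 J mol⁻¹ K⁻¹ for a diatomic ideal gas.
ΔS = 2.81 × [29.1 × ln(928/345) − 8.314 × ln(2670/677)] = 48.9 J/K.

ΔS = 48.9 J/K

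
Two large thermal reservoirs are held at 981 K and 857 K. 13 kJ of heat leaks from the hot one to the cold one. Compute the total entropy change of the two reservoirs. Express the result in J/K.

ΔS_hot = −Q/T_H = −13000/981 = -13.25 J/K and ΔS_cold = +Q/T_C = 13000/857 = 15.17 J/K.
ΔS_total = -13.25 + 15.17 = 1.92 J/K, positive as the second law requires.

ΔS_total = 1.92 J/K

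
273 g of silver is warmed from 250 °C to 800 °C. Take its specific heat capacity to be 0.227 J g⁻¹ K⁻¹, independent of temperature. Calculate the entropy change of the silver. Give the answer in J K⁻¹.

ΔS = 44.5 J/K

In kelvin: T₁ = 523.15 K, T₂ = 1073.15 K. ΔS = ∫dQ_rev/T = m c ln(T₂/T₁) = 273 × 0.227 × ln(1073.15/523.15) = 44.5 J/K.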